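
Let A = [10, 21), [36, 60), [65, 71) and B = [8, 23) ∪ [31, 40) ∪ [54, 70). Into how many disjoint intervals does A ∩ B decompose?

A ∩ B = [10, 21), [36, 40), [54, 60), [65, 70).
That is 4 disjoint pieces.

4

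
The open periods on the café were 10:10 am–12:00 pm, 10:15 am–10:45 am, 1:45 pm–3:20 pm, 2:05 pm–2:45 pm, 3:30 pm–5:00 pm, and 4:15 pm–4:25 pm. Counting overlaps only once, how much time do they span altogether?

Merged: 10:10 am-12:00 pm, 1:45 pm-3:20 pm, 3:30 pm-5:00 pm.
Lengths: 1 h 50 min + 1 h 35 min + 1 h 30 min = 4 h 55 min.

4 h 55 min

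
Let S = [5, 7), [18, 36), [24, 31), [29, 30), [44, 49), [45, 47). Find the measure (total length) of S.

25

Merged: [5, 7), [18, 36), [44, 49).
Lengths: 2 + 18 + 5 = 25.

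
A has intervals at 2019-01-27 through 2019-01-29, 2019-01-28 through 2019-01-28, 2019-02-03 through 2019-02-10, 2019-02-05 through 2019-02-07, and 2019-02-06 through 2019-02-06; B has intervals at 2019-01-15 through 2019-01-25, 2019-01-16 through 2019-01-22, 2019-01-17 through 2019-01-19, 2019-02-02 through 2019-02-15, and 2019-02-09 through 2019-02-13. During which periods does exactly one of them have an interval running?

First set merges to 2019-01-27 through 2019-01-29, 2019-02-03 through 2019-02-10.
Second set merges to 2019-01-15 through 2019-01-25, 2019-02-02 through 2019-02-15.
A \ B = 2019-01-27 through 2019-01-29.
B \ A = 2019-01-15 through 2019-01-25, 2019-02-02 through 2019-02-02, 2019-02-11 through 2019-02-15.
Union of the two gives the symmetric difference.

2019-01-15 through 2019-01-25, 2019-01-27 through 2019-01-29, 2019-02-02 through 2019-02-02, 2019-02-11 through 2019-02-15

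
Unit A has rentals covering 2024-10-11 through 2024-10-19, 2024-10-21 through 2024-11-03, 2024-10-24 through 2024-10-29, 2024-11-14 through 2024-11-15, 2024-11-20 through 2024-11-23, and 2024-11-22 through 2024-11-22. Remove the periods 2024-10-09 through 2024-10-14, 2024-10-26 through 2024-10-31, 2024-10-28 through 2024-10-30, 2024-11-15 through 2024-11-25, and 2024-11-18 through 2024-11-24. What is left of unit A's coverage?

2024-10-15 through 2024-10-19, 2024-10-21 through 2024-10-25, 2024-11-01 through 2024-11-03, 2024-11-14 through 2024-11-14

First set merges to 2024-10-11 through 2024-10-19, 2024-10-21 through 2024-11-03, 2024-11-14 through 2024-11-15, 2024-11-20 through 2024-11-23.
Second set merges to 2024-10-09 through 2024-10-14, 2024-10-26 through 2024-10-31, 2024-11-15 through 2024-11-25.
2024-10-11 through 2024-10-19 \ B = 2024-10-15 through 2024-10-19.
2024-10-21 through 2024-11-03 \ B = 2024-10-21 through 2024-10-25, 2024-11-01 through 2024-11-03.
2024-11-14 through 2024-11-15 \ B = 2024-11-14 through 2024-11-14.
2024-11-20 through 2024-11-23: entirely removed.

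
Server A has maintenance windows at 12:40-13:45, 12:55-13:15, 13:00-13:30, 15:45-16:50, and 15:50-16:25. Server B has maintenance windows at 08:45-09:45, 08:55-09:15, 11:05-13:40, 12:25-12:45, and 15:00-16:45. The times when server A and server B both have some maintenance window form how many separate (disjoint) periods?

Merge the first list: 12:40-13:45, 15:45-16:50.
Merge the second list: 08:45-09:45, 11:05-13:40, 15:00-16:45.
A ∩ B = 12:40-13:40, 15:45-16:45.
That is 2 disjoint pieces.

2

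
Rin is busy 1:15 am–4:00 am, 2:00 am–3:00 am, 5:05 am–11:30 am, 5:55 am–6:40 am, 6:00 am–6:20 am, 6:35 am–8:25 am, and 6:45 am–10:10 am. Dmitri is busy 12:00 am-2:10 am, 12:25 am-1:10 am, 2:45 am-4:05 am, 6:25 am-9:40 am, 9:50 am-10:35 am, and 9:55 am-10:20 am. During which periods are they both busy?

First set merges to 1:15 am–4:00 am, 5:05 am–11:30 am.
Second set merges to 12:00 am–2:10 am, 2:45 am–4:05 am, 6:25 am–9:40 am, 9:50 am–10:35 am.
1:15 am–4:00 am meets the second set on 1:15 am–2:10 am, 2:45 am–4:00 am.
5:05 am–11:30 am meets the second set on 6:25 am–9:40 am, 9:50 am–10:35 am.

1:15 am–2:10 am, 2:45 am–4:00 am, 6:25 am–9:40 am, 9:50 am–10:35 am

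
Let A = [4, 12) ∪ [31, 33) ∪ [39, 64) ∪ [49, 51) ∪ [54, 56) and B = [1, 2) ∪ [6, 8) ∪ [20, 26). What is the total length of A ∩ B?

First set merges to [4, 12), [31, 33), [39, 64).
A ∩ B = [6, 8).
Total: 2.

2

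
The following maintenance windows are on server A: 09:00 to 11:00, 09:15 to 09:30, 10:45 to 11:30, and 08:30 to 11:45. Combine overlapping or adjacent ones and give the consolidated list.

08:30-11:45

Sort by start: 08:30-11:45, 09:00-11:00, 09:15-09:30, 10:45-11:30.
09:00-11:00 overlaps/touches 08:30-11:45 → extend to 08:30-11:45.
09:15-09:30 overlaps/touches 08:30-11:45 → extend to 08:30-11:45.
10:45-11:30 overlaps/touches 08:30-11:45 → extend to 08:30-11:45.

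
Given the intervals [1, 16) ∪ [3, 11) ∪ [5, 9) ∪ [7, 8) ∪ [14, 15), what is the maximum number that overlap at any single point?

4

Walk the sorted start/end points keeping a running depth.
The depth first hits 4 at 7.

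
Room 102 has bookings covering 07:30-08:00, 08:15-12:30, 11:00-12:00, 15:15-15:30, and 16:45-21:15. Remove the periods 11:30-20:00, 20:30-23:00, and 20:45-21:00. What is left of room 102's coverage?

A, merged: 07:30-08:00, 08:15-12:30, 15:15-15:30, 16:45-21:15.
B, merged: 11:30-20:00, 20:30-23:00.
07:30-08:00: nothing removed.
08:15-12:30 \ B = 08:15-11:30.
15:15-15:30: entirely removed.
16:45-21:15 \ B = 20:00-20:30.

07:30-08:00, 08:15-11:30, 20:00-20:30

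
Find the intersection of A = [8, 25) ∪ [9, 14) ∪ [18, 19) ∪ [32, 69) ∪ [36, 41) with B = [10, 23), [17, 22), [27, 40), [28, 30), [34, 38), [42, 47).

A, merged: [8, 25), [32, 69).
B, merged: [10, 23), [27, 40), [42, 47).
[8, 25) ∩ B → [10, 23).
[32, 69) ∩ B → [32, 40), [42, 47).

[10, 23) ∪ [32, 40) ∪ [42, 47)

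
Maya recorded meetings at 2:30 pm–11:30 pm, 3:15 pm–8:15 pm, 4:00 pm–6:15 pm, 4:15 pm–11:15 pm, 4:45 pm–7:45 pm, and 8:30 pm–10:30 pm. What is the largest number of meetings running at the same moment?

Sweep endpoints in order; track running count of active intervals.
Peak of 5 reached at 4:45 pm.

5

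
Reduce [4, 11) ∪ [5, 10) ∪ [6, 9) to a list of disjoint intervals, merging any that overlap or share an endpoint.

[4, 11)

[5, 10) overlaps/touches [4, 11) → extend to [4, 11).
[6, 9) overlaps/touches [4, 11) → extend to [4, 11).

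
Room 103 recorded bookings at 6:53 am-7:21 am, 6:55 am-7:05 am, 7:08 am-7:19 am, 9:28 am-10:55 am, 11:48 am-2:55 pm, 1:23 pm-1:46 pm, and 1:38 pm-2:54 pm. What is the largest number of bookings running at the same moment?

Sweep endpoints in order; track running count of active intervals.
Peak of 3 reached at 1:38 pm.

3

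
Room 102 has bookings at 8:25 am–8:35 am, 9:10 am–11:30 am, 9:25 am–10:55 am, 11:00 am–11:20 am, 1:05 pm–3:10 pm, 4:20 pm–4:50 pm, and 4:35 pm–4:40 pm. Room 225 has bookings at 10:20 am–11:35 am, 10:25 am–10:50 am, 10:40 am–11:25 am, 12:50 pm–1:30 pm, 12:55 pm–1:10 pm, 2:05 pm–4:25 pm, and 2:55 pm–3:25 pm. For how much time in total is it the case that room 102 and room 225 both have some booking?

First set merges to 8:25 am–8:35 am, 9:10 am–11:30 am, 1:05 pm–3:10 pm, 4:20 pm–4:50 pm.
Second set merges to 10:20 am–11:35 am, 12:50 pm–1:30 pm, 2:05 pm–4:25 pm.
A ∩ B = 10:20 am–11:30 am, 1:05 pm–1:30 pm, 2:05 pm–3:10 pm, 4:20 pm–4:25 pm.
Total: 1 h 10 min + 25 min + 1 h 5 min + 5 min = 2 h 45 min.

2 h 45 min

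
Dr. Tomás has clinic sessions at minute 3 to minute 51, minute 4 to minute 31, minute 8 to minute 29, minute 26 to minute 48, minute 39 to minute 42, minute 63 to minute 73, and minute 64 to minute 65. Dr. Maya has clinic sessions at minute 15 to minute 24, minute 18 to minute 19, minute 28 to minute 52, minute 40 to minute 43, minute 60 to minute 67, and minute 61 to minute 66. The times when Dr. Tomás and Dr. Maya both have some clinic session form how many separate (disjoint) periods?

First set merges to minute 3 to minute 51, minute 63 to minute 73.
Second set merges to minute 15 to minute 24, minute 28 to minute 52, minute 60 to minute 67.
A ∩ B = minute 15 to minute 24, minute 28 to minute 51, minute 63 to minute 67.
That is 3 disjoint pieces.

3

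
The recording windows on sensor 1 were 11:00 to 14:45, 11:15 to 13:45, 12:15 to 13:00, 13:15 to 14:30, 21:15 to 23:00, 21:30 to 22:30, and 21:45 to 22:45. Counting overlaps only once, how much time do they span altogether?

Merged: 11:00–14:45, 21:15–23:00.
Lengths: 3 h 45 min + 1 h 45 min = 5 h 30 min.

5 h 30 min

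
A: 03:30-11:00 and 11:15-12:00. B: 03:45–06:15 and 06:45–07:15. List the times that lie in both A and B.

03:30–11:00 overlaps B on 03:45–06:15, 06:45–07:15.
11:15–12:00 falls entirely outside B.

03:45–06:15, 06:45–07:15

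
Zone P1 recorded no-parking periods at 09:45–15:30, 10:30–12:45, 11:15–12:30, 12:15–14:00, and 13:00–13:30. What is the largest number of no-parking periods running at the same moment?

4

Sweep endpoints in order; track running count of active intervals.
Peak of 4 reached at 12:15.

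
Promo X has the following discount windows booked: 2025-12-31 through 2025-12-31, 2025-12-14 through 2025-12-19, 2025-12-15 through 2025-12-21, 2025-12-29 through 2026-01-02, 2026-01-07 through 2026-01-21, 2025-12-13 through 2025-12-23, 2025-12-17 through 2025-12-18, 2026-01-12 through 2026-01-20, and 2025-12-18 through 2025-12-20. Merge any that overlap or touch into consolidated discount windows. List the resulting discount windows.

2025-12-13 through 2025-12-23, 2025-12-29 through 2026-01-02, 2026-01-07 through 2026-01-21

Sort by start: 2025-12-13 through 2025-12-23, 2025-12-14 through 2025-12-19, 2025-12-15 through 2025-12-21, 2025-12-17 through 2025-12-18, 2025-12-18 through 2025-12-20, 2025-12-29 through 2026-01-02, 2025-12-31 through 2025-12-31, 2026-01-07 through 2026-01-21, 2026-01-12 through 2026-01-20.
2025-12-14 through 2025-12-19 overlaps/touches 2025-12-13 through 2025-12-23 → extend to 2025-12-13 through 2025-12-23.
2025-12-15 through 2025-12-21 overlaps/touches 2025-12-13 through 2025-12-23 → extend to 2025-12-13 through 2025-12-23.
2025-12-17 through 2025-12-18 overlaps/touches 2025-12-13 through 2025-12-23 → extend to 2025-12-13 through 2025-12-23.
2025-12-18 through 2025-12-20 overlaps/touches 2025-12-13 through 2025-12-23 → extend to 2025-12-13 through 2025-12-23.
2025-12-29 through 2026-01-02 is disjoint → start new block.
2025-12-31 through 2025-12-31 overlaps/touches 2025-12-29 through 2026-01-02 → extend to 2025-12-29 through 2026-01-02.
2026-01-07 through 2026-01-21 is disjoint → start new block.
2026-01-12 through 2026-01-20 overlaps/touches 2026-01-07 through 2026-01-21 → extend to 2026-01-07 through 2026-01-21.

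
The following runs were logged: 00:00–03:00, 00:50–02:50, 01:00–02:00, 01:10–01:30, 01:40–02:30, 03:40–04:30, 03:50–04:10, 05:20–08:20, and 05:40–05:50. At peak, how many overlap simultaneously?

Walk the sorted start/end points keeping a running depth.
The depth first hits 4 at 01:10.

4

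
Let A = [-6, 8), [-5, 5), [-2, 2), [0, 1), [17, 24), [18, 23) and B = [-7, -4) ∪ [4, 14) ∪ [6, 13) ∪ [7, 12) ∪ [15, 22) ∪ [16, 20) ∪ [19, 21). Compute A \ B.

A, merged: [-6, 8), [17, 24).
B, merged: [-7, -4), [4, 14), [15, 22).
[-6, 8) minus B → [-4, 4).
[17, 24) minus B → [22, 24).

[-4, 4) ∪ [22, 24)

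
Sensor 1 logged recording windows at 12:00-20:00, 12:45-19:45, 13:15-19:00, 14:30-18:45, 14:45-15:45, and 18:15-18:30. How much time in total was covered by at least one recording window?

Merged: 12:00–20:00.
Length: 8 h.

8 h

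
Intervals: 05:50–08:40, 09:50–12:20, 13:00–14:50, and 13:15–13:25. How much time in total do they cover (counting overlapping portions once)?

7 h 10 min

Merged: 05:50–08:40, 09:50–12:20, 13:00–14:50.
Lengths: 2 h 50 min + 2 h 30 min + 1 h 50 min = 7 h 10 min.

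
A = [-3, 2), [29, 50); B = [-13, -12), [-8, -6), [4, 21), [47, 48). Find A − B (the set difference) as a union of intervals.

[-3, 2) ∪ [29, 47) ∪ [48, 50)

[-3, 2): nothing removed.
[29, 50) \ B = [29, 47), [48, 50).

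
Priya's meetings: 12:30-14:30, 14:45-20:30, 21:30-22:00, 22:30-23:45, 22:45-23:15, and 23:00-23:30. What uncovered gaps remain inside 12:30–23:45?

14:30-14:45, 20:30-21:30, 22:00-22:30

Covered (merged): 12:30-14:30, 14:45-20:30, 21:30-22:00, 22:30-23:45.
Uncovered inside 12:30-23:45: 14:30-14:45, 20:30-21:30, 22:00-22:30.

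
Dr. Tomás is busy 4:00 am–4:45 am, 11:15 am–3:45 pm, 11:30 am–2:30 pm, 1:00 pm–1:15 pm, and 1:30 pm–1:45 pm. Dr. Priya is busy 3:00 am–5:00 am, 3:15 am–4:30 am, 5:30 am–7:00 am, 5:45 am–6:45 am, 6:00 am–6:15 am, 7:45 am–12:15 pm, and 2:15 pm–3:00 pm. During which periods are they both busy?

Merge the first list: 4:00 am–4:45 am, 11:15 am–3:45 pm.
Merge the second list: 3:00 am–5:00 am, 5:30 am–7:00 am, 7:45 am–12:15 pm, 2:15 pm–3:00 pm.
4:00 am–4:45 am ∩ B → 4:00 am–4:45 am.
11:15 am–3:45 pm ∩ B → 11:15 am–12:15 pm, 2:15 pm–3:00 pm.

4:00 am–4:45 am, 11:15 am–12:15 pm, 2:15 pm–3:00 pm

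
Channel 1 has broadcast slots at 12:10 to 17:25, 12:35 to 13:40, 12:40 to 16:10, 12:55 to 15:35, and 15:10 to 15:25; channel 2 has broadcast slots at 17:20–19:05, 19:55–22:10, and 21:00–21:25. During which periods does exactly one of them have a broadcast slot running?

12:10–17:20, 17:25–19:05, 19:55–22:10

Merge the first list: 12:10–17:25.
Merge the second list: 17:20–19:05, 19:55–22:10.
A but not B: 12:10–17:20.
B but not A: 17:25–19:05, 19:55–22:10.
Combining gives A △ B.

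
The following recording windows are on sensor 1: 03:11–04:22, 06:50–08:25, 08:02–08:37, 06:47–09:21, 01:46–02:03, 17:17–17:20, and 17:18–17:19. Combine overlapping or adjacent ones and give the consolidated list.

Sort by start: 01:46–02:03, 03:11–04:22, 06:47–09:21, 06:50–08:25, 08:02–08:37, 17:17–17:20, 17:18–17:19.
03:11–04:22 is disjoint → start new block.
06:47–09:21 is disjoint → start new block.
06:50–08:25 overlaps/touches 06:47–09:21 → extend to 06:47–09:21.
08:02–08:37 overlaps/touches 06:47–09:21 → extend to 06:47–09:21.
17:17–17:20 is disjoint → start new block.
17:18–17:19 overlaps/touches 17:17–17:20 → extend to 17:17–17:20.

01:46–02:03, 03:11–04:22, 06:47–09:21, 17:17–17:20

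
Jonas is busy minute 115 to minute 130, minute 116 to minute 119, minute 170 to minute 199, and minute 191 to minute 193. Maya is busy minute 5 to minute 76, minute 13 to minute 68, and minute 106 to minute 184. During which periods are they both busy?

minute 115 to minute 130, minute 170 to minute 184

A, merged: minute 115 to minute 130, minute 170 to minute 199.
B, merged: minute 5 to minute 76, minute 106 to minute 184.
minute 115 to minute 130 ∩ B → minute 115 to minute 130.
minute 170 to minute 199 ∩ B → minute 170 to minute 184.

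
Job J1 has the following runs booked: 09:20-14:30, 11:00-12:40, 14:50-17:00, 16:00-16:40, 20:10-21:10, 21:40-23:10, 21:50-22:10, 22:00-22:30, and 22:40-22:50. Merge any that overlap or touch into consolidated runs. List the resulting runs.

11:00–12:40 overlaps/touches 09:20–14:30 → extend to 09:20–14:30.
14:50–17:00 is disjoint → start new block.
16:00–16:40 overlaps/touches 14:50–17:00 → extend to 14:50–17:00.
20:10–21:10 is disjoint → start new block.
21:40–23:10 is disjoint → start new block.
21:50–22:10 overlaps/touches 21:40–23:10 → extend to 21:40–23:10.
22:00–22:30 overlaps/touches 21:40–23:10 → extend to 21:40–23:10.
22:40–22:50 overlaps/touches 21:40–23:10 → extend to 21:40–23:10.

09:20–14:30, 14:50–17:00, 20:10–21:10, 21:40–23:10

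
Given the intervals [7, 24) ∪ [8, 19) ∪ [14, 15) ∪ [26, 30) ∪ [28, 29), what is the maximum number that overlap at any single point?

3

Sweep endpoints in order; track running count of active intervals.
Peak of 3 reached at 14.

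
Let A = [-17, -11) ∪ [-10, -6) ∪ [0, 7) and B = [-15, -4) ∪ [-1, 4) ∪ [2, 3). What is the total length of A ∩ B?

12

Merge the second list: [-15, -4), [-1, 4).
A ∩ B = [-15, -11), [-10, -6), [0, 4).
Total: 4 + 4 + 4 = 12.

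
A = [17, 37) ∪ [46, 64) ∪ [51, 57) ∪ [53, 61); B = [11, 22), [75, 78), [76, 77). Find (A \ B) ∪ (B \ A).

[11, 17) ∪ [22, 37) ∪ [46, 64) ∪ [75, 78)

A, merged: [17, 37), [46, 64).
B, merged: [11, 22), [75, 78).
Only in the first: [22, 37), [46, 64).
Only in the second: [11, 17), [75, 78).
Together these are the periods covered by exactly one.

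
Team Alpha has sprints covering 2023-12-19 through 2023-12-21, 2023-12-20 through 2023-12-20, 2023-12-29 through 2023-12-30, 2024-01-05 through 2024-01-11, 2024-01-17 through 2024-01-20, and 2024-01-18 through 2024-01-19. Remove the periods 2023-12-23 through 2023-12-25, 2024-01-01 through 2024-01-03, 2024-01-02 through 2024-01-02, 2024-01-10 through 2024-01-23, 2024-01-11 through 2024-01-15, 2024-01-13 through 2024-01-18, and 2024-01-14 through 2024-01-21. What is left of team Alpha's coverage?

First set merges to 2023-12-19 through 2023-12-21, 2023-12-29 through 2023-12-30, 2024-01-05 through 2024-01-11, 2024-01-17 through 2024-01-20.
Second set merges to 2023-12-23 through 2023-12-25, 2024-01-01 through 2024-01-03, 2024-01-10 through 2024-01-23.
2023-12-19 through 2023-12-21: nothing removed.
2023-12-29 through 2023-12-30: nothing removed.
2024-01-05 through 2024-01-11 \ B = 2024-01-05 through 2024-01-09.
2024-01-17 through 2024-01-20: entirely removed.

2023-12-19 through 2023-12-21, 2023-12-29 through 2023-12-30, 2024-01-05 through 2024-01-09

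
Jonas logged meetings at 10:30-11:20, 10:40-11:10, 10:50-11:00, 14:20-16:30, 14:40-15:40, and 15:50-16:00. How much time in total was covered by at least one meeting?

Merged: 10:30–11:20, 14:20–16:30.
Lengths: 50 min + 2 h 10 min = 3 h.

3 h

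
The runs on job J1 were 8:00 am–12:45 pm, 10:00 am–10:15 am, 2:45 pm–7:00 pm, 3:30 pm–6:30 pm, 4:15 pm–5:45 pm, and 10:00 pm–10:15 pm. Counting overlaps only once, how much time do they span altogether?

9 h 15 min

Merged: 8:00 am-12:45 pm, 2:45 pm-7:00 pm, 10:00 pm-10:15 pm.
Lengths: 4 h 45 min + 4 h 15 min + 15 min = 9 h 15 min.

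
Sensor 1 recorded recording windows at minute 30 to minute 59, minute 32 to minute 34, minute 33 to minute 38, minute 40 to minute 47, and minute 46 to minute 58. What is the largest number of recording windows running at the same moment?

3

At minute 33, 3 of the intervals are simultaneously active.
No point has more.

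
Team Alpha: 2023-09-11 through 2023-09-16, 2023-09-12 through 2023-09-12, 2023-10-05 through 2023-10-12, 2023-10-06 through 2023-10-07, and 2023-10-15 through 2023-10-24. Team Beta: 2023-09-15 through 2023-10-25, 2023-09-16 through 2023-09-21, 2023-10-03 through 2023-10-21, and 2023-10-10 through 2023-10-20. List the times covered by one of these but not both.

A, merged: 2023-09-11 through 2023-09-16, 2023-10-05 through 2023-10-12, 2023-10-15 through 2023-10-24.
B, merged: 2023-09-15 through 2023-10-25.
A but not B: 2023-09-11 through 2023-09-14.
B but not A: 2023-09-17 through 2023-10-04, 2023-10-13 through 2023-10-14, 2023-10-25 through 2023-10-25.
Combining gives A △ B.

2023-09-11 through 2023-09-14, 2023-09-17 through 2023-10-04, 2023-10-13 through 2023-10-14, 2023-10-25 through 2023-10-25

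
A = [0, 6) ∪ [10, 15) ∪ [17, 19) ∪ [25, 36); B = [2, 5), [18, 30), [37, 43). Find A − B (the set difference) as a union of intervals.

[0, 2) ∪ [5, 6) ∪ [10, 15) ∪ [17, 18) ∪ [30, 36)

[0, 6) minus B → [0, 2), [5, 6).
[10, 15): no B overlap → unchanged.
[17, 19) minus B → [17, 18).
[25, 36) minus B → [30, 36).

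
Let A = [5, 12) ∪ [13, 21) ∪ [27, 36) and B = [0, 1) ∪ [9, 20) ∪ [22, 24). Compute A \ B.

[5, 12) with B removed leaves [5, 9).
[13, 21) with B removed leaves [20, 21).
[27, 36) is untouched.

[5, 9) ∪ [20, 21) ∪ [27, 36)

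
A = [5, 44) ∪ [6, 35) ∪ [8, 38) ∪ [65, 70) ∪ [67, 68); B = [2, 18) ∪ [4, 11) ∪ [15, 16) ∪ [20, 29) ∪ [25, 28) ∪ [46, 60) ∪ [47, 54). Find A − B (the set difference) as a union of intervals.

A, merged: [5, 44), [65, 70).
B, merged: [2, 18), [20, 29), [46, 60).
[5, 44) with B removed leaves [18, 20), [29, 44).
[65, 70) is untouched.

[18, 20) ∪ [29, 44) ∪ [65, 70)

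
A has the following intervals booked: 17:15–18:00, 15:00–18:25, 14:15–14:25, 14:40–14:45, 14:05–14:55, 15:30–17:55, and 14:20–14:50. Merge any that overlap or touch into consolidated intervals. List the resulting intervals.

14:05–14:55, 15:00–18:25

Sort by start: 14:05–14:55, 14:15–14:25, 14:20–14:50, 14:40–14:45, 15:00–18:25, 15:30–17:55, 17:15–18:00.
14:15–14:25 overlaps/touches 14:05–14:55 → extend to 14:05–14:55.
14:20–14:50 overlaps/touches 14:05–14:55 → extend to 14:05–14:55.
14:40–14:45 overlaps/touches 14:05–14:55 → extend to 14:05–14:55.
15:00–18:25 is disjoint → start new block.
15:30–17:55 overlaps/touches 15:00–18:25 → extend to 15:00–18:25.
17:15–18:00 overlaps/touches 15:00–18:25 → extend to 15:00–18:25.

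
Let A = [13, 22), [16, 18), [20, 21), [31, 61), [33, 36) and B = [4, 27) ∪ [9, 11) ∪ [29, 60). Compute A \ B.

Merge the first list: [13, 22), [31, 61).
Merge the second list: [4, 27), [29, 60).
[13, 22) lies entirely inside B → drops out.
[31, 61) with B removed leaves [60, 61).

[60, 61)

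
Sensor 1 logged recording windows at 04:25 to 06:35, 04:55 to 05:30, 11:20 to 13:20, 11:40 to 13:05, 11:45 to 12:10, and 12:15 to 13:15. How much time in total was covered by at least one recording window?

Merged: 04:25-06:35, 11:20-13:20.
Lengths: 2 h 10 min + 2 h = 4 h 10 min.

4 h 10 min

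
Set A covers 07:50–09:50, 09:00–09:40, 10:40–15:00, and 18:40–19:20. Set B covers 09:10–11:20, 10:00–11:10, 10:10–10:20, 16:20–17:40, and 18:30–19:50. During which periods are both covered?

A, merged: 07:50–09:50, 10:40–15:00, 18:40–19:20.
B, merged: 09:10–11:20, 16:20–17:40, 18:30–19:50.
07:50–09:50 overlaps B on 09:10–09:50.
10:40–15:00 overlaps B on 10:40–11:20.
18:40–19:20 overlaps B on 18:40–19:20.

09:10–09:50, 10:40–11:20, 18:40–19:20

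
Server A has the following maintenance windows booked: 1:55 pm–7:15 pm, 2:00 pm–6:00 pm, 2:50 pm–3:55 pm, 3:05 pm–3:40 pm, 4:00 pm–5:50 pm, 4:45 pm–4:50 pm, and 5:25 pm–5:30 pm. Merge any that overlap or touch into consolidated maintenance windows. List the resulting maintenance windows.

2:00 pm–6:00 pm overlaps/touches 1:55 pm–7:15 pm → extend to 1:55 pm–7:15 pm.
2:50 pm–3:55 pm overlaps/touches 1:55 pm–7:15 pm → extend to 1:55 pm–7:15 pm.
3:05 pm–3:40 pm overlaps/touches 1:55 pm–7:15 pm → extend to 1:55 pm–7:15 pm.
4:00 pm–5:50 pm overlaps/touches 1:55 pm–7:15 pm → extend to 1:55 pm–7:15 pm.
4:45 pm–4:50 pm overlaps/touches 1:55 pm–7:15 pm → extend to 1:55 pm–7:15 pm.
5:25 pm–5:30 pm overlaps/touches 1:55 pm–7:15 pm → extend to 1:55 pm–7:15 pm.

1:55 pm–7:15 pm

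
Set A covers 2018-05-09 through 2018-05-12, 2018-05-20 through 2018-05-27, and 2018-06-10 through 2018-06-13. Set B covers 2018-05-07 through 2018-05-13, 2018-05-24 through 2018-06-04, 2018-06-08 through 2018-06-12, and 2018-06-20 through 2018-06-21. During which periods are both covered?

2018-05-09 through 2018-05-12, 2018-05-24 through 2018-05-27, 2018-06-10 through 2018-06-12

2018-05-09 through 2018-05-12 ∩ B → 2018-05-09 through 2018-05-12.
2018-05-20 through 2018-05-27 ∩ B → 2018-05-24 through 2018-05-27.
2018-06-10 through 2018-06-13 ∩ B → 2018-06-10 through 2018-06-12.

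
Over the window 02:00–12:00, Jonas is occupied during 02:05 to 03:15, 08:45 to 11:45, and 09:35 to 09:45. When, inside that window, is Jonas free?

02:00–02:05, 03:15–08:45, 11:45–12:00

After merging, the occupied span is 02:05–03:15, 08:45–11:45.
Gaps within 02:00–12:00: 02:00–02:05, 03:15–08:45, 11:45–12:00.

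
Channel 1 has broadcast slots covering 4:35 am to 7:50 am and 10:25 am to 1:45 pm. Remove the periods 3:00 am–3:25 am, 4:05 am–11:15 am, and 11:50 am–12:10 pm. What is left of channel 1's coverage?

4:35 am–7:50 am: entirely removed.
10:25 am–1:45 pm \ B = 11:15 am–11:50 am, 12:10 pm–1:45 pm.

11:15 am–11:50 am, 12:10 pm–1:45 pm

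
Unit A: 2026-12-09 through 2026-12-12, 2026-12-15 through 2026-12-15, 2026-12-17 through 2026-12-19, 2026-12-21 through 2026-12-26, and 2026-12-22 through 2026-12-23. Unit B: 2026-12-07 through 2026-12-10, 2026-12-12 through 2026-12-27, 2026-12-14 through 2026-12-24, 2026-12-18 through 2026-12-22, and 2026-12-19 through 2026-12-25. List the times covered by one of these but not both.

Merge the first list: 2026-12-09 through 2026-12-12, 2026-12-15 through 2026-12-15, 2026-12-17 through 2026-12-19, 2026-12-21 through 2026-12-26.
Merge the second list: 2026-12-07 through 2026-12-10, 2026-12-12 through 2026-12-27.
A \ B = 2026-12-11 through 2026-12-11.
B \ A = 2026-12-07 through 2026-12-08, 2026-12-13 through 2026-12-14, 2026-12-16 through 2026-12-16, 2026-12-20 through 2026-12-20, 2026-12-27 through 2026-12-27.
Union of the two gives the symmetric difference.

2026-12-07 through 2026-12-08, 2026-12-11 through 2026-12-11, 2026-12-13 through 2026-12-14, 2026-12-16 through 2026-12-16, 2026-12-20 through 2026-12-20, 2026-12-27 through 2026-12-27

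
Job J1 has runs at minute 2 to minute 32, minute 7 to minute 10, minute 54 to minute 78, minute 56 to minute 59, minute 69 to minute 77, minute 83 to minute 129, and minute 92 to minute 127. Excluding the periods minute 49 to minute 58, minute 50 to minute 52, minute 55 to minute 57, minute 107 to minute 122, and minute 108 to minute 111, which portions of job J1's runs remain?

First set merges to minute 2 to minute 32, minute 54 to minute 78, minute 83 to minute 129.
Second set merges to minute 49 to minute 58, minute 107 to minute 122.
minute 2 to minute 32 is untouched.
minute 54 to minute 78 with B removed leaves minute 58 to minute 78.
minute 83 to minute 129 with B removed leaves minute 83 to minute 107, minute 122 to minute 129.

minute 2 to minute 32, minute 58 to minute 78, minute 83 to minute 107, minute 122 to minute 129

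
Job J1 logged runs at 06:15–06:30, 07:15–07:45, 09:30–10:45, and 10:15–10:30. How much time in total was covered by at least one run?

2 h

Merged: 06:15–06:30, 07:15–07:45, 09:30–10:45.
Lengths: 15 min + 30 min + 1 h 15 min = 2 h.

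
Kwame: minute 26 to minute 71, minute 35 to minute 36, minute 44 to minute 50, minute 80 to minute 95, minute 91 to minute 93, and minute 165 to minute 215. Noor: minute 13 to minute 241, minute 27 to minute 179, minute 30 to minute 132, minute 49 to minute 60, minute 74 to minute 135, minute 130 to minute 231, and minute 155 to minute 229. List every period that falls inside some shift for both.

minute 26 to minute 71, minute 80 to minute 95, minute 165 to minute 215

First set merges to minute 26 to minute 71, minute 80 to minute 95, minute 165 to minute 215.
Second set merges to minute 13 to minute 241.
minute 26 to minute 71 ∩ B → minute 26 to minute 71.
minute 80 to minute 95 ∩ B → minute 80 to minute 95.
minute 165 to minute 215 ∩ B → minute 165 to minute 215.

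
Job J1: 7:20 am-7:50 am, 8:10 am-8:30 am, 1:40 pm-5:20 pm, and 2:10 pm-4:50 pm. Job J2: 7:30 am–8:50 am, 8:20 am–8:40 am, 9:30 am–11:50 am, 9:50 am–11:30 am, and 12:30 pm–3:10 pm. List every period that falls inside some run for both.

A, merged: 7:20 am-7:50 am, 8:10 am-8:30 am, 1:40 pm-5:20 pm.
B, merged: 7:30 am-8:50 am, 9:30 am-11:50 am, 12:30 pm-3:10 pm.
7:20 am-7:50 am overlaps B on 7:30 am-7:50 am.
8:10 am-8:30 am overlaps B on 8:10 am-8:30 am.
1:40 pm-5:20 pm overlaps B on 1:40 pm-3:10 pm.

7:30 am-7:50 am, 8:10 am-8:30 am, 1:40 pm-3:10 pm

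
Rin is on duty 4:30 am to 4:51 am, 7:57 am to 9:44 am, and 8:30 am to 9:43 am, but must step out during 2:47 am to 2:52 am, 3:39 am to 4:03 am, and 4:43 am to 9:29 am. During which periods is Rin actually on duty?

A, merged: 4:30 am–4:51 am, 7:57 am–9:44 am.
4:30 am–4:51 am minus B → 4:30 am–4:43 am.
7:57 am–9:44 am minus B → 9:29 am–9:44 am.

4:30 am–4:43 am, 9:29 am–9:44 am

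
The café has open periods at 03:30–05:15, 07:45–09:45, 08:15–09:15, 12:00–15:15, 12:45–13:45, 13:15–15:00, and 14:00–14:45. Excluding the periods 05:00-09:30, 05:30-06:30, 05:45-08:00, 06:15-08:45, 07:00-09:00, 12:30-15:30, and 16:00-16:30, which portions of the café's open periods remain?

03:30–05:00, 09:30–09:45, 12:00–12:30

Merge the first list: 03:30–05:15, 07:45–09:45, 12:00–15:15.
Merge the second list: 05:00–09:30, 12:30–15:30, 16:00–16:30.
03:30–05:15 with B removed leaves 03:30–05:00.
07:45–09:45 with B removed leaves 09:30–09:45.
12:00–15:15 with B removed leaves 12:00–12:30.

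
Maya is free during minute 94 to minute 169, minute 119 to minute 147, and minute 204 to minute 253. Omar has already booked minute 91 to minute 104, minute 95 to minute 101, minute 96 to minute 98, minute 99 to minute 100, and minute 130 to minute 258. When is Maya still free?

First set merges to minute 94 to minute 169, minute 204 to minute 253.
Second set merges to minute 91 to minute 104, minute 130 to minute 258.
minute 94 to minute 169 \ B = minute 104 to minute 130.
minute 204 to minute 253: entirely removed.

minute 104 to minute 130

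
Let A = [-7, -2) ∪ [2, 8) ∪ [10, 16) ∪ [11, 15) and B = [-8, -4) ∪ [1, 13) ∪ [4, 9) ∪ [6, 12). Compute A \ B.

[-4, -2) ∪ [13, 16)

A, merged: [-7, -2), [2, 8), [10, 16).
B, merged: [-8, -4), [1, 13).
[-7, -2) with B removed leaves [-4, -2).
[2, 8) lies entirely inside B → drops out.
[10, 16) with B removed leaves [13, 16).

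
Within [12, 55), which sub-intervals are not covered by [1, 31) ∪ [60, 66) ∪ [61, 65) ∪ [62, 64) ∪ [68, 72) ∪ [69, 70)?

Covered (merged): [1, 31), [60, 66), [68, 72).
Uncovered inside [12, 55): [31, 55).

[31, 55)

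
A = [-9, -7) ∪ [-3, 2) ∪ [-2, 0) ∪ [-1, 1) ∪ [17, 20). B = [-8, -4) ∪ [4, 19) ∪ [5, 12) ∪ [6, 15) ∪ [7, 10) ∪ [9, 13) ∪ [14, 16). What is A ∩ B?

A, merged: [-9, -7), [-3, 2), [17, 20).
B, merged: [-8, -4), [4, 19).
[-9, -7) ∩ B → [-8, -7).
[-3, 2) meets no B interval.
[17, 20) ∩ B → [17, 19).

[-8, -7) ∪ [17, 19)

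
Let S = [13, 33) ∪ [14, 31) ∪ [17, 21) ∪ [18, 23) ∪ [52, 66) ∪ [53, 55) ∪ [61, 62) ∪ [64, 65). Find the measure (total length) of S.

Merged: [13, 33), [52, 66).
Lengths: 20 + 14 = 34.

34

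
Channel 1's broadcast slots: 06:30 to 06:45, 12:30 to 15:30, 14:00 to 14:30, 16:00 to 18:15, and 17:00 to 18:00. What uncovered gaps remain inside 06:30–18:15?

Covered (merged): 06:30-06:45, 12:30-15:30, 16:00-18:15.
Uncovered inside 06:30-18:15: 06:45-12:30, 15:30-16:00.

06:45-12:30, 15:30-16:00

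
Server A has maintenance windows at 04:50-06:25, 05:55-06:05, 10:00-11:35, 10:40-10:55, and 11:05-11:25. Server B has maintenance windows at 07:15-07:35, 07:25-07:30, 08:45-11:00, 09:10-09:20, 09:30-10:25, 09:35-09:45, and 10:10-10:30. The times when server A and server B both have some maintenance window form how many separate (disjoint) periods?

A, merged: 04:50–06:25, 10:00–11:35.
B, merged: 07:15–07:35, 08:45–11:00.
A ∩ B = 10:00–11:00.
That is 1 disjoint piece.

1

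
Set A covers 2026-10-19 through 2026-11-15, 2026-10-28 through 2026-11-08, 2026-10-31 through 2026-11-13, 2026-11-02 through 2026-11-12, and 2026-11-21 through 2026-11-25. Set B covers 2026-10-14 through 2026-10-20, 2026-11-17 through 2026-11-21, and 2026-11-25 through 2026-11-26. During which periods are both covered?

A, merged: 2026-10-19 through 2026-11-15, 2026-11-21 through 2026-11-25.
2026-10-19 through 2026-11-15 overlaps B on 2026-10-19 through 2026-10-20.
2026-11-21 through 2026-11-25 overlaps B on 2026-11-21 through 2026-11-21, 2026-11-25 through 2026-11-25.

2026-10-19 through 2026-10-20, 2026-11-21 through 2026-11-21, 2026-11-25 through 2026-11-25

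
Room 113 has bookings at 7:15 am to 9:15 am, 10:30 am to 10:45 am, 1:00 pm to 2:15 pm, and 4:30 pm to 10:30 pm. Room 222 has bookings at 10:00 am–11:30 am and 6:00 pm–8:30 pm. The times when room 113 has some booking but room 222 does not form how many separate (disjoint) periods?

4

A \ B = 7:15 am–9:15 am, 1:00 pm–2:15 pm, 4:30 pm–6:00 pm, 8:30 pm–10:30 pm.
That is 4 disjoint pieces.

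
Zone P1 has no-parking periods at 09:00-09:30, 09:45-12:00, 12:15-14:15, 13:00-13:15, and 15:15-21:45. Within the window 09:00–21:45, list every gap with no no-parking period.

The merged coverage is 09:00–09:30, 09:45–12:00, 12:15–14:15, 15:15–21:45.
Gaps within 09:00–21:45: 09:30–09:45, 12:00–12:15, 14:15–15:15.

09:30–09:45, 12:00–12:15, 14:15–15:15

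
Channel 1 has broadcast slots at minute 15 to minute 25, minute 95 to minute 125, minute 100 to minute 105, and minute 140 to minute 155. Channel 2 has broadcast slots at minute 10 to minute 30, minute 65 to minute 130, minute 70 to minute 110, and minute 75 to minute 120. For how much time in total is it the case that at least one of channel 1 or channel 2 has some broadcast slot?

100 minutes

A, merged: minute 15 to minute 25, minute 95 to minute 125, minute 140 to minute 155.
B, merged: minute 10 to minute 30, minute 65 to minute 130.
A ∪ B = minute 10 to minute 30, minute 65 to minute 130, minute 140 to minute 155.
Total: 20 minutes + 65 minutes + 15 minutes = 100 minutes.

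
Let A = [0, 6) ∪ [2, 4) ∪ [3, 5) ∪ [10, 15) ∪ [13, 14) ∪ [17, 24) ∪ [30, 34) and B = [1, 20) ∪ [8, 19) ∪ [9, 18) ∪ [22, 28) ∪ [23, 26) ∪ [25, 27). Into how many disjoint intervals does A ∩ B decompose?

Merge the first list: [0, 6), [10, 15), [17, 24), [30, 34).
Merge the second list: [1, 20), [22, 28).
A ∩ B = [1, 6), [10, 15), [17, 20), [22, 24).
That is 4 disjoint pieces.

4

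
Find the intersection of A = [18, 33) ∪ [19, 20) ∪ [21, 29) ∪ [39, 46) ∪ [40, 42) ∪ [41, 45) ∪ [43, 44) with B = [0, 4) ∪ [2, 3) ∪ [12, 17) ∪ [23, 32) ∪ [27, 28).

First set merges to [18, 33), [39, 46).
Second set merges to [0, 4), [12, 17), [23, 32).
[18, 33) meets the second set on [23, 32).
[39, 46): no overlap with the second set.

[23, 32)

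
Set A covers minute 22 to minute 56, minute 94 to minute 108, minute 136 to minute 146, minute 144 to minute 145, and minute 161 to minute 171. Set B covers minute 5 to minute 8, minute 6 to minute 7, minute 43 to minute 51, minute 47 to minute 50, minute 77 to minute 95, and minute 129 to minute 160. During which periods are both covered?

First set merges to minute 22 to minute 56, minute 94 to minute 108, minute 136 to minute 146, minute 161 to minute 171.
Second set merges to minute 5 to minute 8, minute 43 to minute 51, minute 77 to minute 95, minute 129 to minute 160.
minute 22 to minute 56 meets the second set on minute 43 to minute 51.
minute 94 to minute 108 meets the second set on minute 94 to minute 95.
minute 136 to minute 146 meets the second set on minute 136 to minute 146.
minute 161 to minute 171: no overlap with the second set.

minute 43 to minute 51, minute 94 to minute 95, minute 136 to minute 146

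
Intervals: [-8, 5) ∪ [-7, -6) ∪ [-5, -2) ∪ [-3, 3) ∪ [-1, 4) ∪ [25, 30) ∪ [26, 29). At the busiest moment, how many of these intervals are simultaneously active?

3

Sweep endpoints in order; track running count of active intervals.
Peak of 3 reached at -3.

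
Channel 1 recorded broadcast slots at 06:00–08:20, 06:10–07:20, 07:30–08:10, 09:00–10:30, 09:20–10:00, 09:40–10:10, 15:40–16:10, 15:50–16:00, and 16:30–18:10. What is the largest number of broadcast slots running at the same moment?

3

Walk the sorted start/end points keeping a running depth.
The depth first hits 3 at 09:40.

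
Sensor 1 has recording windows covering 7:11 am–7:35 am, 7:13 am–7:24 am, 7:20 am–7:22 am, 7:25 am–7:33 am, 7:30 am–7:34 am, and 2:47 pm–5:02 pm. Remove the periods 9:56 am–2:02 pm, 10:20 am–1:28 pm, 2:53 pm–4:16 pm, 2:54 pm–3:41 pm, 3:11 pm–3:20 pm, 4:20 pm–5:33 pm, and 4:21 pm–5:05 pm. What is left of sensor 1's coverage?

7:11 am-7:35 am, 2:47 pm-2:53 pm, 4:16 pm-4:20 pm

Merge the first list: 7:11 am-7:35 am, 2:47 pm-5:02 pm.
Merge the second list: 9:56 am-2:02 pm, 2:53 pm-4:16 pm, 4:20 pm-5:33 pm.
7:11 am-7:35 am: no B overlap → unchanged.
2:47 pm-5:02 pm minus B → 2:47 pm-2:53 pm, 4:16 pm-4:20 pm.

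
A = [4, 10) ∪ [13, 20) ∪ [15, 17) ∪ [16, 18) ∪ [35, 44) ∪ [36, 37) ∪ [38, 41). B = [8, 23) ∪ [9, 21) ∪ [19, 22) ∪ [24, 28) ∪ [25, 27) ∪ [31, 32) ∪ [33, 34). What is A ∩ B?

[8, 10) ∪ [13, 20)

Merge the first list: [4, 10), [13, 20), [35, 44).
Merge the second list: [8, 23), [24, 28), [31, 32), [33, 34).
[4, 10) ∩ B → [8, 10).
[13, 20) ∩ B → [13, 20).
[35, 44) meets no B interval.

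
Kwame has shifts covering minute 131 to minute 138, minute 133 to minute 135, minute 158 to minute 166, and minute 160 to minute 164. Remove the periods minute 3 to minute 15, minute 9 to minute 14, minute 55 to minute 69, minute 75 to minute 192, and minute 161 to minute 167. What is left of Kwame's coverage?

none

A, merged: minute 131 to minute 138, minute 158 to minute 166.
B, merged: minute 3 to minute 15, minute 55 to minute 69, minute 75 to minute 192.
minute 131 to minute 138: fully covered by B → removed.
minute 158 to minute 166: fully covered by B → removed.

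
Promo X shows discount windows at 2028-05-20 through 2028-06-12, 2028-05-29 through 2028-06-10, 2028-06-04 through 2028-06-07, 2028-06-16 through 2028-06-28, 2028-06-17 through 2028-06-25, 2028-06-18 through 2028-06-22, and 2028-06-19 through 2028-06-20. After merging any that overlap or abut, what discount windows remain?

2028-05-29 through 2028-06-10 overlaps/touches 2028-05-20 through 2028-06-12 → extend to 2028-05-20 through 2028-06-12.
2028-06-04 through 2028-06-07 overlaps/touches 2028-05-20 through 2028-06-12 → extend to 2028-05-20 through 2028-06-12.
2028-06-16 through 2028-06-28 is disjoint → start new block.
2028-06-17 through 2028-06-25 overlaps/touches 2028-06-16 through 2028-06-28 → extend to 2028-06-16 through 2028-06-28.
2028-06-18 through 2028-06-22 overlaps/touches 2028-06-16 through 2028-06-28 → extend to 2028-06-16 through 2028-06-28.
2028-06-19 through 2028-06-20 overlaps/touches 2028-06-16 through 2028-06-28 → extend to 2028-06-16 through 2028-06-28.

2028-05-20 through 2028-06-12, 2028-06-16 through 2028-06-28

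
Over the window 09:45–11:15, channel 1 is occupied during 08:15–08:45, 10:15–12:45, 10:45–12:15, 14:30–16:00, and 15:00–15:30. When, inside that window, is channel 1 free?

09:45-10:15

Covered (merged): 08:15-08:45, 10:15-12:45, 14:30-16:00.
Uncovered inside 09:45-11:15: 09:45-10:15.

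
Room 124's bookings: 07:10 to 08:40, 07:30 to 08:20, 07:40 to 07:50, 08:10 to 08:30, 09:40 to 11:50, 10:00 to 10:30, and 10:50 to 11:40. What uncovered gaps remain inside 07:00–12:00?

07:00–07:10, 08:40–09:40, 11:50–12:00

Covered (merged): 07:10–08:40, 09:40–11:50.
Gaps within 07:00–12:00: 07:00–07:10, 08:40–09:40, 11:50–12:00.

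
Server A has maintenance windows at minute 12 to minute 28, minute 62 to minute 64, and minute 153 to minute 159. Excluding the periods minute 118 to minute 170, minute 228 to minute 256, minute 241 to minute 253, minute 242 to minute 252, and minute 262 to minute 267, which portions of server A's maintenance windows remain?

B, merged: minute 118 to minute 170, minute 228 to minute 256, minute 262 to minute 267.
minute 12 to minute 28: no B overlap → unchanged.
minute 62 to minute 64: no B overlap → unchanged.
minute 153 to minute 159: fully covered by B → removed.

minute 12 to minute 28, minute 62 to minute 64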